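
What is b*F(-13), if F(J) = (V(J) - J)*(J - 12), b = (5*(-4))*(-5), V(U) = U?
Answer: 0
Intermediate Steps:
b = 100 (b = -20*(-5) = 100)
F(J) = 0 (F(J) = (J - J)*(J - 12) = 0*(-12 + J) = 0)
b*F(-13) = 100*0 = 0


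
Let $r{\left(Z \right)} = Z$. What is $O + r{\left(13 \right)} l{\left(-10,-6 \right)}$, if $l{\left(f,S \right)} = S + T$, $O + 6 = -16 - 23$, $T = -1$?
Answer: $-136$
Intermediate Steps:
$O = -45$ ($O = -6 - 39 = -45$)
$l{\left(f,S \right)} = -1 + S$ ($l{\left(f,S \right)} = S - 1 = -1 + S$)
$O + r{\left(13 \right)} l{\left(-10,-6 \right)} = -45 + 13 \left(-1 - 6\right) = -45 + 13 \left(-7\right) = -45 - 91 = -136$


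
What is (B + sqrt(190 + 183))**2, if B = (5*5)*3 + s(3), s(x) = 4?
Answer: (79 + sqrt(373))**2 ≈ 9665.5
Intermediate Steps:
B = 79 (B = (5*5)*3 + 4 = 25*3 + 4 = 75 + 4 = 79)
(B + sqrt(190 + 183))**2 = (79 + sqrt(190 + 183))**2 = (79 + sqrt(373))**2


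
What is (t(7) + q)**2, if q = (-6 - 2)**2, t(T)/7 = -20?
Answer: 5776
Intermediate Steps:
t(T) = -140 (t(T) = 7*(-20) = -140)
q = 64 (q = (-8)**2 = 64)
(t(7) + q)**2 = (-140 + 64)**2 = (-76)**2 = 5776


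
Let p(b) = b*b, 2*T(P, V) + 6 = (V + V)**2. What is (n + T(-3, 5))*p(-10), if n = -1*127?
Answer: -8000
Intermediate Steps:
T(P, V) = -3 + 2*V**2 (T(P, V) = -3 + (V + V)**2/2 = -3 + (2*V)**2/2 = -3 + (4*V**2)/2 = -3 + 2*V**2)
p(b) = b**2
n = -127
(n + T(-3, 5))*p(-10) = (-127 + (-3 + 2*5**2))*(-10)**2 = (-127 + (-3 + 2*25))*100 = (-127 + (-3 + 50))*100 = (-127 + 47)*100 = -80*100 = -8000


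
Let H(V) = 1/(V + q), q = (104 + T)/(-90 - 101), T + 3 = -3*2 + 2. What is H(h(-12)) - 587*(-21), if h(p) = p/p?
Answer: 1158929/94 ≈ 12329.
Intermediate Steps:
T = -7 (T = -3 + (-3*2 + 2) = -3 + (-6 + 2) = -3 - 4 = -7)
h(p) = 1
q = -97/191 (q = (104 - 7)/(-90 - 101) = 97/(-191) = 97*(-1/191) = -97/191 ≈ -0.50785)
H(V) = 1/(-97/191 + V) (H(V) = 1/(V - 97/191) = 1/(-97/191 + V))
H(h(-12)) - 587*(-21) = 191/(-97 + 191*1) - 587*(-21) = 191/(-97 + 191) - 1*(-12327) = 191/94 + 12327 = 1158929/94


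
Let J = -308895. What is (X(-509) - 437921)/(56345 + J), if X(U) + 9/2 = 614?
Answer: 874623/505100 ≈ 1.7316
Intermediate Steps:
X(U) = 1219/2 (X(U) = -9/2 + 614 = 1219/2)
(X(-509) - 437921)/(56345 + J) = (1219/2 - 437921)/(56345 - 308895) = -874623/2/(-252550) = -874623/2*(-1/252550) = 874623/505100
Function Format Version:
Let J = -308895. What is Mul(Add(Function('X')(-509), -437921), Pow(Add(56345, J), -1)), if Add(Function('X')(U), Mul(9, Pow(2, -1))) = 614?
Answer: Rational(874623, 505100) ≈ 1.7316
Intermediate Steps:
Function('X')(U) = Rational(1219, 2) (Function('X')(U) = Add(Rational(-9, 2), 614) = Rational(1219, 2))
Mul(Add(Function('X')(-509), -437921), Pow(Add(56345, J), -1)) = Mul(Add(Rational(1219, 2), -437921), Pow(Add(56345, -308895), -1)) = Mul(Rational(-874623, 2), Pow(-252550, -1)) = Mul(Rational(-874623, 2), Rational(-1, 252550)) = Rational(874623, 505100)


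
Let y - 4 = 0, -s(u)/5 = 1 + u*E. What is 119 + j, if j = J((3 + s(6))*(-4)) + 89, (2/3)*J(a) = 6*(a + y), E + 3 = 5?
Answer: 2476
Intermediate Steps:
E = 2 (E = -3 + 5 = 2)
s(u) = -5 - 10*u (s(u) = -5*(1 + u*2) = -5*(1 + 2*u) = -5 - 10*u)
y = 4 (y = 4 + 0 = 4)
J(a) = 36 + 9*a (J(a) = 3*(6*(a + 4))/2 = 3*(6*(4 + a))/2 = 3*(24 + 6*a)/2 = 36 + 9*a)
j = 2357 (j = (36 + 9*((3 + (-5 - 10*6))*(-4))) + 89 = (36 + 9*((3 + (-5 - 60))*(-4))) + 89 = (36 + 9*((3 - 65)*(-4))) + 89 = (36 + 9*(-62*(-4))) + 89 = (36 + 9*248) + 89 = (36 + 2232) + 89 = 2268 + 89 = 2357)
119 + j = 119 + 2357 = 2476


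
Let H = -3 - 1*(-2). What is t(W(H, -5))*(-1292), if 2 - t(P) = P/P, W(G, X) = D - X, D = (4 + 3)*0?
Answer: -1292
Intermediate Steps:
D = 0 (D = 7*0 = 0)
H = -1 (H = -3 + 2 = -1)
W(G, X) = -X (W(G, X) = 0 - X = -X)
t(P) = 1 (t(P) = 2 - P/P = 2 - 1*1 = 2 - 1 = 1)
t(W(H, -5))*(-1292) = 1*(-1292) = -1292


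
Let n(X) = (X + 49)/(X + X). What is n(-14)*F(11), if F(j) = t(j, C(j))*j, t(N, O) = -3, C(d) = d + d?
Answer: 165/4 ≈ 41.250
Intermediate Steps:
C(d) = 2*d
n(X) = (49 + X)/(2*X) (n(X) = (49 + X)/((2*X)) = (49 + X)*(1/(2*X)) = (49 + X)/(2*X))
F(j) = -3*j
n(-14)*F(11) = ((1/2)*(49 - 14)/(-14))*(-3*11) = ((1/2)*(-1/14)*35)*(-33) = -5/4*(-33) = 165/4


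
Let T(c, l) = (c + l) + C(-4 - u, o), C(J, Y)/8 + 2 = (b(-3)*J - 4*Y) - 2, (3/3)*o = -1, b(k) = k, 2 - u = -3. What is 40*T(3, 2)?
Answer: 8840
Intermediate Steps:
u = 5 (u = 2 - 1*(-3) = 2 + 3 = 5)
o = -1
C(J, Y) = -32 - 32*Y - 24*J (C(J, Y) = -16 + 8*((-3*J - 4*Y) - 2) = -16 + 8*((-4*Y - 3*J) - 2) = -16 + 8*(-2 - 4*Y - 3*J) = -16 + (-16 - 32*Y - 24*J) = -32 - 32*Y - 24*J)
T(c, l) = 216 + c + l (T(c, l) = (c + l) + (-32 - 32*(-1) - 24*(-4 - 1*5)) = (c + l) + (-32 + 32 - 24*(-4 - 5)) = (c + l) + (-32 + 32 - 24*(-9)) = (c + l) + (-32 + 32 + 216) = (c + l) + 216 = 216 + c + l)
40*T(3, 2) = 40*(216 + 3 + 2) = 40*221 = 8840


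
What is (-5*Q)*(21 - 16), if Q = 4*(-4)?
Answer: 400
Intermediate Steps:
Q = -16
(-5*Q)*(21 - 16) = (-5*(-16))*(21 - 16) = 80*5 = 400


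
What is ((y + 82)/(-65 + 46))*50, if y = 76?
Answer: -7900/19 ≈ -415.79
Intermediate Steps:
((y + 82)/(-65 + 46))*50 = ((76 + 82)/(-65 + 46))*50 = (158/(-19))*50 = (158*(-1/19))*50 = -158/19*50 = -7900/19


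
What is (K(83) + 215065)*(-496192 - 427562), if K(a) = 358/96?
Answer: -1589364790741/8 ≈ -1.9867e+11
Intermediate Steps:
K(a) = 179/48 (K(a) = 358*(1/96) = 179/48)
(K(83) + 215065)*(-496192 - 427562) = (179/48 + 215065)*(-496192 - 427562) = (10323299/48)*(-923754) = -1589364790741/8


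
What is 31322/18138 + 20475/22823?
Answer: 543118778/206981787 ≈ 2.6240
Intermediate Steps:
31322/18138 + 20475/22823 = 31322*(1/18138) + 20475*(1/22823) = 15661/9069 + 20475/22823 = 543118778/206981787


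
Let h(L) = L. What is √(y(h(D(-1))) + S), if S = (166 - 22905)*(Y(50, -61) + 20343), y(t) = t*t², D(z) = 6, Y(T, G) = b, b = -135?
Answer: 2*I*√114877374 ≈ 21436.0*I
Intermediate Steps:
Y(T, G) = -135
y(t) = t³
S = -459509712 (S = (166 - 22905)*(-135 + 20343) = -22739*20208 = -459509712)
√(y(h(D(-1))) + S) = √(6³ - 459509712) = √(216 - 459509712) = √(-459509496) = 2*I*√114877374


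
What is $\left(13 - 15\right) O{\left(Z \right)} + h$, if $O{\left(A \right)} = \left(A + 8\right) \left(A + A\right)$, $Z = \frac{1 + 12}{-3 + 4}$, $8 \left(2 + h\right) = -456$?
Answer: $-1151$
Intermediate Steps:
$h = -59$ ($h = -2 + \frac{1}{8} \left(-456\right) = -2 - 57 = -59$)
$Z = 13$ ($Z = \frac{13}{1} = 13 \cdot 1 = 13$)
$O{\left(A \right)} = 2 A \left(8 + A\right)$ ($O{\left(A \right)} = \left(8 + A\right) 2 A = 2 A \left(8 + A\right)$)
$\left(13 - 15\right) O{\left(Z \right)} + h = \left(13 - 15\right) 2 \cdot 13 \left(8 + 13\right) - 59 = - 2 \cdot 2 \cdot 13 \cdot 21 - 59 = \left(-2\right) 546 - 59 = -1092 - 59 = -1151$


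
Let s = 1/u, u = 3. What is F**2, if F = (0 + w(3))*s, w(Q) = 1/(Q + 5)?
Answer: 1/576 ≈ 0.0017361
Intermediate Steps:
w(Q) = 1/(5 + Q)
s = 1/3 ≈ 0.33333
F = 1/24 (F = (0 + 1/(5 + 3))*(1/3) = (0 + 1/8)*(1/3) = (1/8)*(1/3) = 1/24 ≈ 0.041667)
F**2 = (1/24)**2 = 1/576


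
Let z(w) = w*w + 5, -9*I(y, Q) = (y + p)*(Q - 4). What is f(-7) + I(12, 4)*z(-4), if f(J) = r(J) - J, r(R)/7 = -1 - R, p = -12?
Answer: 49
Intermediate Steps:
r(R) = -7 - 7*R (r(R) = 7*(-1 - R) = -7 - 7*R)
I(y, Q) = -(-12 + y)*(-4 + Q)/9 (I(y, Q) = -(y - 12)*(Q - 4)/9 = -(-12 + y)*(-4 + Q)/9)
f(J) = -7 - 8*J (f(J) = (-7 - 7*J) - J = -7 - 8*J)
z(w) = 5 + w² (z(w) = w² + 5 = 5 + w²)
f(-7) + I(12, 4)*z(-4) = (-7 - 8*(-7)) + (-16/3 + (4/3)*4 + (4/9)*12 - ⅑*4*12)*(5 + (-4)²) = (-7 + 56) + (-16/3 + 16/3 + 16/3 - 16/3)*(5 + 16) = 49 + 0*21 = 49 + 0 = 49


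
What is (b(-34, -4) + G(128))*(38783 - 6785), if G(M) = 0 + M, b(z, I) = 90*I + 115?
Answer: -3743766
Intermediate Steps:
b(z, I) = 115 + 90*I
G(M) = M
(b(-34, -4) + G(128))*(38783 - 6785) = ((115 + 90*(-4)) + 128)*(38783 - 6785) = ((115 - 360) + 128)*31998 = (-245 + 128)*31998 = -117*31998 = -3743766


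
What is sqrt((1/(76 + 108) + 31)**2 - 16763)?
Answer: I*sqrt(534981103)/184 ≈ 125.7*I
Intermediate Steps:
sqrt((1/(76 + 108) + 31)**2 - 16763) = sqrt((1/184 + 31)**2 - 16763) = sqrt((5705/184)**2 - 16763) = sqrt(32547025/33856 - 16763) = sqrt(-534981103/33856) = I*sqrt(534981103)/184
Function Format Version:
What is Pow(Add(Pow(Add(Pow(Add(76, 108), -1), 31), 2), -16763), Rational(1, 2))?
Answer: Mul(Rational(1, 184), I, Pow(534981103, Rational(1, 2))) ≈ Mul(125.70, I)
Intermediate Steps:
Pow(Add(Pow(Add(Pow(Add(76, 108), -1), 31), 2), -16763), Rational(1, 2)) = Pow(Add(Pow(Add(Pow(184, -1), 31), 2), -16763), Rational(1, 2)) = Pow(Add(Pow(Add(Rational(1, 184), 31), 2), -16763), Rational(1, 2)) = Pow(Add(Pow(Rational(5705, 184), 2), -16763), Rational(1, 2)) = Pow(Add(Rational(32547025, 33856), -16763), Rational(1, 2)) = Pow(Rational(-534981103, 33856), Rational(1, 2)) = Mul(Rational(1, 184), I, Pow(534981103, Rational(1, 2)))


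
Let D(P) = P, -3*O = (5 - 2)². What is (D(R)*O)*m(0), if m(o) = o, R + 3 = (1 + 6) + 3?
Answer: 0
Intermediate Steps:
R = 7 (R = -3 + ((1 + 6) + 3) = -3 + (7 + 3) = -3 + 10 = 7)
O = -3 (O = -(5 - 2)²/3 = -⅓*3² = -⅓*9 = -3)
(D(R)*O)*m(0) = (7*(-3))*0 = -21*0 = 0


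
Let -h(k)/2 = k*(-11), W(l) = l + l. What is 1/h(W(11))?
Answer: 1/484 ≈ 0.0020661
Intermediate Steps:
W(l) = 2*l
h(k) = 22*k (h(k) = -2*k*(-11) = -(-22)*k = 22*k)
1/h(W(11)) = 1/(22*(2*11)) = 1/(22*22) = 1/484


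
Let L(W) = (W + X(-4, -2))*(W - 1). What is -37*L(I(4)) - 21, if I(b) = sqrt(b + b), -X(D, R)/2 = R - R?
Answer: -317 + 74*sqrt(2) ≈ -212.35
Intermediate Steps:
X(D, R) = 0 (X(D, R) = -2*(R - R) = -2*0 = 0)
I(b) = sqrt(2)*sqrt(b) (I(b) = sqrt(2*b) = sqrt(2)*sqrt(b))
L(W) = W*(-1 + W) (L(W) = (W + 0)*(W - 1) = W*(-1 + W))
-37*L(I(4)) - 21 = -37*sqrt(2)*sqrt(4)*(-1 + sqrt(2)*sqrt(4)) - 21 = -37*sqrt(2)*2*(-1 + sqrt(2)*2) - 21 = -37*2*sqrt(2)*(-1 + 2*sqrt(2)) - 21 = -74*sqrt(2)*(-1 + 2*sqrt(2)) - 21 = -21 - 74*sqrt(2)*(-1 + 2*sqrt(2))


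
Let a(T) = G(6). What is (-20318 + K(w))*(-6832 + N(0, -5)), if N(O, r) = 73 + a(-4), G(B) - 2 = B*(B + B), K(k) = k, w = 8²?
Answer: 135397990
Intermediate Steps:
w = 64
G(B) = 2 + 2*B² (G(B) = 2 + B*(B + B) = 2 + B*(2*B) = 2 + 2*B²)
a(T) = 74 (a(T) = 2 + 2*6² = 2 + 2*36 = 2 + 72 = 74)
N(O, r) = 147 (N(O, r) = 73 + 74 = 147)
(-20318 + K(w))*(-6832 + N(0, -5)) = (-20318 + 64)*(-6832 + 147) = -20254*(-6685) = 135397990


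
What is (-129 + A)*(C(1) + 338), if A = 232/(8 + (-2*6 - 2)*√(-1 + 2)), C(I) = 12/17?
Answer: -2896274/51 ≈ -56790.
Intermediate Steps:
C(I) = 12/17 (C(I) = 12*(1/17) = 12/17)
A = -116/3 (A = 232/(8 + (-12 - 2)*√1) = 232/(8 - 14*1) = 232/(8 - 14) = 232/(-6) = 232*(-⅙) = -116/3 ≈ -38.667)
(-129 + A)*(C(1) + 338) = (-129 - 116/3)*(12/17 + 338) = -503/3*5758/17 = -2896274/51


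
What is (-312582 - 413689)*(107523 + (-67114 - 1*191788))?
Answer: 109942177709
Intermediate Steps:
(-312582 - 413689)*(107523 + (-67114 - 1*191788)) = -726271*(107523 + (-67114 - 191788)) = -726271*(107523 - 258902) = -726271*(-151379) = 109942177709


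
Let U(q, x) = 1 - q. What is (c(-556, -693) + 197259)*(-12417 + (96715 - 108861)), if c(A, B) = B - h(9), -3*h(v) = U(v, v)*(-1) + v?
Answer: -14485169545/3 ≈ -4.8284e+9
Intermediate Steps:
h(v) = ⅓ - 2*v/3 (h(v) = -((1 - v)*(-1) + v)/3 = -((-1 + v) + v)/3 = -(-1 + 2*v)/3 = ⅓ - 2*v/3)
c(A, B) = 17/3 + B (c(A, B) = B - (⅓ - ⅔*9) = B - (⅓ - 6) = B - 1*(-17/3) = B + 17/3 = 17/3 + B)
(c(-556, -693) + 197259)*(-12417 + (96715 - 108861)) = ((17/3 - 693) + 197259)*(-12417 + (96715 - 108861)) = (-2062/3 + 197259)*(-12417 - 12146) = (589715/3)*(-24563) = -14485169545/3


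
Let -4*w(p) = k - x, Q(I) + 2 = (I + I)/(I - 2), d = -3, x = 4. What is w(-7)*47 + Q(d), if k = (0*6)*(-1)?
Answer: 231/5 ≈ 46.200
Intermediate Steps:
Q(I) = -2 + 2*I/(-2 + I) (Q(I) = -2 + (I + I)/(I - 2) = -2 + (2*I)/(-2 + I) = -2 + 2*I/(-2 + I))
k = 0 (k = 0*(-1) = 0)
w(p) = 1 (w(p) = -(0 - 1*4)/4 = -(0 - 4)/4 = -¼*(-4) = 1)
w(-7)*47 + Q(d) = 1*47 + 4/(-2 - 3) = 47 + 4/(-5) = 47 + 4*(-⅕) = 47 - ⅘ = 231/5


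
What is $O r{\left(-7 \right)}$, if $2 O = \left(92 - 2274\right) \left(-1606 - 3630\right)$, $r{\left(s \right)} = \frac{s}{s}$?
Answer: $5712476$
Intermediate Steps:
$r{\left(s \right)} = 1$
$O = 5712476$ ($O = \frac{\left(92 - 2274\right) \left(-1606 - 3630\right)}{2} = \frac{\left(-2182\right) \left(-5236\right)}{2} = \frac{1}{2} \cdot 11424952 = 5712476$)
$O r{\left(-7 \right)} = 5712476 \cdot 1 = 5712476$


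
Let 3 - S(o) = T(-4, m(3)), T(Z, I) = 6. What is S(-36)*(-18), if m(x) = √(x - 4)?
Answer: 54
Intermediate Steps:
m(x) = √(-4 + x)
S(o) = -3 (S(o) = 3 - 1*6 = 3 - 6 = -3)
S(-36)*(-18) = -3*(-18) = 54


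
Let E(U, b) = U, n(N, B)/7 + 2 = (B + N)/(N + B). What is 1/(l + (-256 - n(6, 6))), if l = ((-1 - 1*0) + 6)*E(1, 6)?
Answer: -1/244 ≈ -0.0040984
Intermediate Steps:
n(N, B) = -7 (n(N, B) = -14 + 7*((B + N)/(N + B)) = -14 + 7*((B + N)/(B + N)) = -14 + 7*1 = -14 + 7 = -7)
l = 5 (l = ((-1 - 1*0) + 6)*1 = ((-1 + 0) + 6)*1 = (-1 + 6)*1 = 5*1 = 5)
1/(l + (-256 - n(6, 6))) = 1/(5 + (-256 - 1*(-7))) = 1/(5 + (-256 + 7)) = 1/(5 - 249) = 1/(-244) = -1/244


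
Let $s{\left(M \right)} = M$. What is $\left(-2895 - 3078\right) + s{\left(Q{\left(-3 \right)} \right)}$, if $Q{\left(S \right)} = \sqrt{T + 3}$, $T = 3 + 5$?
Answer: $-5973 + \sqrt{11} \approx -5969.7$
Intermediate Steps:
$T = 8$
$Q{\left(S \right)} = \sqrt{11}$ ($Q{\left(S \right)} = \sqrt{8 + 3} = \sqrt{11}$)
$\left(-2895 - 3078\right) + s{\left(Q{\left(-3 \right)} \right)} = \left(-2895 - 3078\right) + \sqrt{11} = -5973 + \sqrt{11}$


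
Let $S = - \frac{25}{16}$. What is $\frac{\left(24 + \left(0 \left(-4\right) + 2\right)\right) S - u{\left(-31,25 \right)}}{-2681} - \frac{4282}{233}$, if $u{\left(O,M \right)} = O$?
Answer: $- \frac{13117485}{713912} \approx -18.374$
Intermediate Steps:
$S = - \frac{25}{16}$ ($S = \left(-25\right) \frac{1}{16} = - \frac{25}{16} \approx -1.5625$)
$\frac{\left(24 + \left(0 \left(-4\right) + 2\right)\right) S - u{\left(-31,25 \right)}}{-2681} - \frac{4282}{233} = \frac{\left(24 + \left(0 \left(-4\right) + 2\right)\right) \left(- \frac{25}{16}\right) - -31}{-2681} - \frac{4282}{233} = \left(\left(24 + \left(0 + 2\right)\right) \left(- \frac{25}{16}\right) + 31\right) \left(- \frac{1}{2681}\right) - \frac{4282}{233} = \left(\left(24 + 2\right) \left(- \frac{25}{16}\right) + 31\right) \left(- \frac{1}{2681}\right) - \frac{4282}{233} = \left(26 \left(- \frac{25}{16}\right) + 31\right) \left(- \frac{1}{2681}\right) - \frac{4282}{233} = \left(- \frac{325}{8} + 31\right) \left(- \frac{1}{2681}\right) - \frac{4282}{233} = \left(- \frac{77}{8}\right) \left(- \frac{1}{2681}\right) - \frac{4282}{233} = \frac{11}{3064} - \frac{4282}{233} = - \frac{13117485}{713912}$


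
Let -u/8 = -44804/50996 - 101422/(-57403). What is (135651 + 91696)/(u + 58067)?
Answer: 166379547572909/42490021328149 ≈ 3.9157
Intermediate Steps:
u = -5200464600/731830847 (u = -8*(-44804/50996 - 101422/(-57403)) = -8*(-44804*1/50996 - 101422*(-1/57403)) = -8*(-11201/12749 + 101422/57403) = -8*650058075/731830847 = -5200464600/731830847 ≈ -7.1061)
(135651 + 91696)/(u + 58067) = (135651 + 91696)/(-5200464600/731830847 + 58067) = 227347/(42490021328149/731830847) = 227347*(731830847/42490021328149) = 166379547572909/42490021328149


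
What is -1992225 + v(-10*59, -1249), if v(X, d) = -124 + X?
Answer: -1992939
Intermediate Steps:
-1992225 + v(-10*59, -1249) = -1992225 + (-124 - 10*59) = -1992225 + (-124 - 590) = -1992225 - 714 = -1992939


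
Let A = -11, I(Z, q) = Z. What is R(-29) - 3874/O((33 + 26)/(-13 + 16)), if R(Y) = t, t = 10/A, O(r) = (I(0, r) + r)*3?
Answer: -43204/649 ≈ -66.570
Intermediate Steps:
O(r) = 3*r (O(r) = (0 + r)*3 = r*3 = 3*r)
t = -10/11 (t = 10/(-11) = 10*(-1/11) = -10/11 ≈ -0.90909)
R(Y) = -10/11
R(-29) - 3874/O((33 + 26)/(-13 + 16)) = -10/11 - 3874*(-13 + 16)/(3*(33 + 26)) = -10/11 - 3874/(3*(59/3)) = -10/11 - 3874/59 = -43204/649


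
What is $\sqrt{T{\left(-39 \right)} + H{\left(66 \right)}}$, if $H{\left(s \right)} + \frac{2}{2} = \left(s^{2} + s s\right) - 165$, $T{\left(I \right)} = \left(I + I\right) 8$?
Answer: $\sqrt{7922} \approx 89.006$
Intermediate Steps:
$T{\left(I \right)} = 16 I$ ($T{\left(I \right)} = 2 I 8 = 16 I$)
$H{\left(s \right)} = -166 + 2 s^{2}$ ($H{\left(s \right)} = -1 - \left(165 - s^{2} - s s\right) = -1 + \left(\left(s^{2} + s^{2}\right) - 165\right) = -1 + \left(2 s^{2} - 165\right) = -1 + \left(-165 + 2 s^{2}\right) = -166 + 2 s^{2}$)
$\sqrt{T{\left(-39 \right)} + H{\left(66 \right)}} = \sqrt{16 \left(-39\right) - \left(166 - 2 \cdot 66^{2}\right)} = \sqrt{-624 + \left(-166 + 2 \cdot 4356\right)} = \sqrt{-624 + \left(-166 + 8712\right)} = \sqrt{-624 + 8546} = \sqrt{7922}$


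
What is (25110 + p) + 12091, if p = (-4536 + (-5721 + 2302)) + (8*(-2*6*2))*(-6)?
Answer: 30398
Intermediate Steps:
p = -6803 (p = (-4536 - 3419) + (8*(-12*2))*(-6) = -7955 + (8*(-24))*(-6) = -7955 - 192*(-6) = -7955 + 1152 = -6803)
(25110 + p) + 12091 = (25110 - 6803) + 12091 = 18307 + 12091 = 30398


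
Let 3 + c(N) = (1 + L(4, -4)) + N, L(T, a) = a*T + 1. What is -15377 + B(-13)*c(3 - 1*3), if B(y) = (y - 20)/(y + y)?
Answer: -400363/26 ≈ -15399.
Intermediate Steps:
L(T, a) = 1 + T*a (L(T, a) = T*a + 1 = 1 + T*a)
B(y) = (-20 + y)/(2*y) (B(y) = (-20 + y)/((2*y)) = (-20 + y)*(1/(2*y)) = (-20 + y)/(2*y))
c(N) = -17 + N (c(N) = -3 + ((1 + (1 + 4*(-4))) + N) = -3 + ((1 + (1 - 16)) + N) = -3 + ((1 - 15) + N) = -3 + (-14 + N) = -17 + N)
-15377 + B(-13)*c(3 - 1*3) = -15377 + ((½)*(-20 - 13)/(-13))*(-17 + (3 - 1*3)) = -15377 + ((½)*(-1/13)*(-33))*(-17 + (3 - 3)) = -15377 + 33*(-17 + 0)/26 = -15377 + (33/26)*(-17) = -15377 - 561/26 = -400363/26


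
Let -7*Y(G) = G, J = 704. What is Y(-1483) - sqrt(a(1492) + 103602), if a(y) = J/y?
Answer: 1483/7 - sqrt(14414108306)/373 ≈ -110.02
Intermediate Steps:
a(y) = 704/y
Y(G) = -G/7
Y(-1483) - sqrt(a(1492) + 103602) = -1/7*(-1483) - sqrt(704/1492 + 103602) = 1483/7 - sqrt(704*(1/1492) + 103602) = 1483/7 - sqrt(176/373 + 103602) = 1483/7 - sqrt(38643722/373) = 1483/7 - sqrt(14414108306)/373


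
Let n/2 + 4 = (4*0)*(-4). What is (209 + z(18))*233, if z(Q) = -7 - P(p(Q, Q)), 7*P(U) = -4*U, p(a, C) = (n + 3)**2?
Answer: 352762/7 ≈ 50395.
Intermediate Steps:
n = -8 (n = -8 + 2*((4*0)*(-4)) = -8 + 2*(0*(-4)) = -8 + 2*0 = -8 + 0 = -8)
p(a, C) = 25 (p(a, C) = (-8 + 3)**2 = (-5)**2 = 25)
P(U) = -4*U/7 (P(U) = (-4*U)/7 = -4*U/7)
z(Q) = 51/7 (z(Q) = -7 - (-4)*25/7 = -7 - 1*(-100/7) = -7 + 100/7 = 51/7)
(209 + z(18))*233 = (209 + 51/7)*233 = (1514/7)*233 = 352762/7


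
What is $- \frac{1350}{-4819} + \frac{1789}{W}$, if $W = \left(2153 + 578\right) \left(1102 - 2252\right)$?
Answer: $\frac{4231256309}{15134792350} \approx 0.27957$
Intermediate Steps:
$W = -3140650$ ($W = 2731 \left(-1150\right) = -3140650$)
$- \frac{1350}{-4819} + \frac{1789}{W} = - \frac{1350}{-4819} + \frac{1789}{-3140650} = \left(-1350\right) \left(- \frac{1}{4819}\right) + 1789 \left(- \frac{1}{3140650}\right) = \frac{1350}{4819} - \frac{1789}{3140650} = \frac{4231256309}{15134792350}$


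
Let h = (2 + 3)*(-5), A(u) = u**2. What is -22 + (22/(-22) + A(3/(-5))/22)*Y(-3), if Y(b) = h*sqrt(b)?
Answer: -22 + 541*I*sqrt(3)/22 ≈ -22.0 + 42.593*I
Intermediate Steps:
h = -25 (h = 5*(-5) = -25)
Y(b) = -25*sqrt(b)
-22 + (22/(-22) + A(3/(-5))/22)*Y(-3) = -22 + (22/(-22) + (3/(-5))**2/22)*(-25*I*sqrt(3)) = -22 + (22*(-1/22) + (3*(-1/5))**2*(1/22))*(-25*I*sqrt(3)) = -22 + (-1 + (-3/5)**2*(1/22))*(-25*I*sqrt(3)) = -22 + (-1 + (9/25)*(1/22))*(-25*I*sqrt(3)) = -22 + (-1 + 9/550)*(-25*I*sqrt(3)) = -22 - (-541)*I*sqrt(3)/22 = -22 + 541*I*sqrt(3)/22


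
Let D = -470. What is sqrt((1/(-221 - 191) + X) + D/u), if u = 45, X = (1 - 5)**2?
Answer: sqrt(2120873)/618 ≈ 2.3565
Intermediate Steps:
X = 16 (X = (-4)**2 = 16)
sqrt((1/(-221 - 191) + X) + D/u) = sqrt((1/(-221 - 191) + 16) - 470/45) = sqrt((1/(-412) + 16) - 470*1/45) = sqrt((-1/412 + 16) - 94/9) = sqrt(6591/412 - 94/9) = sqrt(20591/3708) = sqrt(2120873)/618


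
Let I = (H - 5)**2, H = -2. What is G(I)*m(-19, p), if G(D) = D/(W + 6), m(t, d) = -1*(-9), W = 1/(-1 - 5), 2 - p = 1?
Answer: 378/5 ≈ 75.600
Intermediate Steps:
p = 1 (p = 2 - 1*1 = 2 - 1 = 1)
W = -1/6 (W = 1/(-6) = -1/6 ≈ -0.16667)
I = 49 (I = (-2 - 5)**2 = (-7)**2 = 49)
m(t, d) = 9
G(D) = 6*D/35 (G(D) = D/(-1/6 + 6) = D/(35/6) = D*(6/35) = 6*D/35)
G(I)*m(-19, p) = ((6/35)*49)*9 = (42/5)*9 = 378/5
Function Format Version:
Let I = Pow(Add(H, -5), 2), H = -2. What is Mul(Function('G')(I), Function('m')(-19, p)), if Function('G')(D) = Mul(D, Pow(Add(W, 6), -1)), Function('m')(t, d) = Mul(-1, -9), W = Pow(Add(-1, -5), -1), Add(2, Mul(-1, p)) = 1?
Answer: Rational(378, 5) ≈ 75.600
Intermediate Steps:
p = 1 (p = Add(2, Mul(-1, 1)) = Add(2, -1) = 1)
W = Rational(-1, 6) (W = Pow(-6, -1) = Rational(-1, 6) ≈ -0.16667)
I = 49 (I = Pow(Add(-2, -5), 2) = Pow(-7, 2) = 49)
Function('m')(t, d) = 9
Function('G')(D) = Mul(Rational(6, 35), D) (Function('G')(D) = Mul(D, Pow(Add(Rational(-1, 6), 6), -1)) = Mul(D, Pow(Rational(35, 6), -1)) = Mul(D, Rational(6, 35)) = Mul(Rational(6, 35), D))
Mul(Function('G')(I), Function('m')(-19, p)) = Mul(Mul(Rational(6, 35), 49), 9) = Mul(Rational(42, 5), 9) = Rational(378, 5)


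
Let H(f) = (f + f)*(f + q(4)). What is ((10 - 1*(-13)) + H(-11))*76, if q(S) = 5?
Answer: 11780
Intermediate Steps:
H(f) = 2*f*(5 + f) (H(f) = (f + f)*(f + 5) = (2*f)*(5 + f) = 2*f*(5 + f))
((10 - 1*(-13)) + H(-11))*76 = ((10 - 1*(-13)) + 2*(-11)*(5 - 11))*76 = ((10 + 13) + 2*(-11)*(-6))*76 = (23 + 132)*76 = 155*76 = 11780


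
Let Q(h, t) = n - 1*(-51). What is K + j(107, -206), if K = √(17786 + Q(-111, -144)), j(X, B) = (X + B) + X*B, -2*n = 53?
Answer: -22141 + √71242/2 ≈ -22008.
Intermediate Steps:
n = -53/2 (n = -½*53 = -53/2 ≈ -26.500)
Q(h, t) = 49/2 (Q(h, t) = -53/2 - 1*(-51) = -53/2 + 51 = 49/2)
j(X, B) = B + X + B*X (j(X, B) = (B + X) + B*X = B + X + B*X)
K = √71242/2 (K = √(17786 + 49/2) = √(35621/2) = √71242/2 ≈ 133.46)
K + j(107, -206) = √71242/2 + (-206 + 107 - 206*107) = √71242/2 + (-206 + 107 - 22042) = √71242/2 - 22141 = -22141 + √71242/2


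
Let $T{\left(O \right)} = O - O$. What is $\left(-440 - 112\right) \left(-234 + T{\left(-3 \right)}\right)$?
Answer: $129168$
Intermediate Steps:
$T{\left(O \right)} = 0$
$\left(-440 - 112\right) \left(-234 + T{\left(-3 \right)}\right) = \left(-440 - 112\right) \left(-234 + 0\right) = \left(-552\right) \left(-234\right) = 129168$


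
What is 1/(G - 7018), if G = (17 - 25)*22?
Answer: -1/7194 ≈ -0.00013900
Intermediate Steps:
G = -176 (G = -8*22 = -176)
1/(G - 7018) = 1/(-176 - 7018) = 1/(-7194) = -1/7194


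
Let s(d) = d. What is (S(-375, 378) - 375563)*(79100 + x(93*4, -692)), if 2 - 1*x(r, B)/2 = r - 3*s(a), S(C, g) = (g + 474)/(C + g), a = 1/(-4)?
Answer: -58812599043/2 ≈ -2.9406e+10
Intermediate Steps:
a = -¼ (a = 1*(-¼) = -¼ ≈ -0.25000)
S(C, g) = (474 + g)/(C + g)
x(r, B) = 5/2 - 2*r (x(r, B) = 4 - 2*(r - 3*(-¼)) = 4 - 2*(r + ¾) = 4 - 2*(¾ + r) = 4 + (-3/2 - 2*r) = 5/2 - 2*r)
(S(-375, 378) - 375563)*(79100 + x(93*4, -692)) = ((474 + 378)/(-375 + 378) - 375563)*(79100 + (5/2 - 186*4)) = (852/3 - 375563)*(79100 + (5/2 - 2*372)) = ((⅓)*852 - 375563)*(79100 + (5/2 - 744)) = (284 - 375563)*(79100 - 1483/2) = -375279*156717/2 = -58812599043/2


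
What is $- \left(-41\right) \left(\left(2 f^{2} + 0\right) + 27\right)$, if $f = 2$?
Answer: $1435$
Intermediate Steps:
$- \left(-41\right) \left(\left(2 f^{2} + 0\right) + 27\right) = - \left(-41\right) \left(\left(2 \cdot 2^{2} + 0\right) + 27\right) = - \left(-41\right) \left(\left(2 \cdot 4 + 0\right) + 27\right) = - \left(-41\right) \left(\left(8 + 0\right) + 27\right) = - \left(-41\right) \left(8 + 27\right) = - \left(-41\right) 35 = \left(-1\right) \left(-1435\right) = 1435$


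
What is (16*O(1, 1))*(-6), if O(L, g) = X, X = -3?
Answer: 288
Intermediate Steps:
O(L, g) = -3
(16*O(1, 1))*(-6) = (16*(-3))*(-6) = -48*(-6) = 288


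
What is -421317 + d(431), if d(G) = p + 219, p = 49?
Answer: -421049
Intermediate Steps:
d(G) = 268 (d(G) = 49 + 219 = 268)
-421317 + d(431) = -421317 + 268 = -421049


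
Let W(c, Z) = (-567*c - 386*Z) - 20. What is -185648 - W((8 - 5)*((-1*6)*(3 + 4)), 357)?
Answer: -119268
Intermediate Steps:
W(c, Z) = -20 - 567*c - 386*Z
-185648 - W((8 - 5)*((-1*6)*(3 + 4)), 357) = -185648 - (-20 - 567*(8 - 5)*(-1*6)*(3 + 4) - 386*357) = -185648 - (-20 - 1701*(-6*7) - 137802) = -185648 - (-20 - 1701*(-42) - 137802) = -185648 - (-20 - 567*(-126) - 137802) = -185648 - (-20 + 71442 - 137802) = -185648 - 1*(-66380) = -185648 + 66380 = -119268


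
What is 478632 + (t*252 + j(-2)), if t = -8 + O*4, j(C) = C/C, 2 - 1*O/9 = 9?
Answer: 413113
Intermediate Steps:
O = -63 (O = 18 - 9*9 = 18 - 81 = -63)
j(C) = 1
t = -260 (t = -8 - 63*4 = -8 - 252 = -260)
478632 + (t*252 + j(-2)) = 478632 + (-260*252 + 1) = 478632 + (-65520 + 1) = 478632 - 65519 = 413113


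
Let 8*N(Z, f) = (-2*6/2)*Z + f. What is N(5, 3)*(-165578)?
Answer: 2235303/4 ≈ 5.5883e+5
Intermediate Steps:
N(Z, f) = -3*Z/4 + f/8 (N(Z, f) = ((-2*6/2)*Z + f)/8 = ((-12*½)*Z + f)/8 = (-6*Z + f)/8 = (f - 6*Z)/8 = -3*Z/4 + f/8)
N(5, 3)*(-165578) = (-¾*5 + (⅛)*3)*(-165578) = (-15/4 + 3/8)*(-165578) = -27/8*(-165578) = 2235303/4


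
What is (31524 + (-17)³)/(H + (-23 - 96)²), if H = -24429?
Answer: -26611/10268 ≈ -2.5916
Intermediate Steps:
(31524 + (-17)³)/(H + (-23 - 96)²) = (31524 + (-17)³)/(-24429 + (-23 - 96)²) = (31524 - 4913)/(-24429 + (-119)²) = 26611/(-24429 + 14161) = 26611/(-10268) = 26611*(-1/10268) = -26611/10268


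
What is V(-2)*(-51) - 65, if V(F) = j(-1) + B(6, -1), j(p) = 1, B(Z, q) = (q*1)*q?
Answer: -167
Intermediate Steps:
B(Z, q) = q**2 (B(Z, q) = q*q = q**2)
V(F) = 2 (V(F) = 1 + (-1)**2 = 1 + 1 = 2)
V(-2)*(-51) - 65 = 2*(-51) - 65 = -102 - 65 = -167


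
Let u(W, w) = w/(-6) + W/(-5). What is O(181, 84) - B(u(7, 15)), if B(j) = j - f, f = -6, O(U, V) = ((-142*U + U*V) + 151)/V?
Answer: -17539/140 ≈ -125.28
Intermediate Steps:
O(U, V) = (151 - 142*U + U*V)/V
u(W, w) = -W/5 - w/6 (u(W, w) = w*(-1/6) + W*(-1/5) = -w/6 - W/5 = -W/5 - w/6)
B(j) = 6 + j (B(j) = j - 1*(-6) = j + 6 = 6 + j)
O(181, 84) - B(u(7, 15)) = (151 - 142*181 + 181*84)/84 - (6 + (-1/5*7 - 1/6*15)) = (151 - 25702 + 15204)/84 - (6 + (-7/5 - 5/2)) = (1/84)*(-10347) - (6 - 39/10) = -3449/28 - 1*21/10 = -3449/28 - 21/10 = -17539/140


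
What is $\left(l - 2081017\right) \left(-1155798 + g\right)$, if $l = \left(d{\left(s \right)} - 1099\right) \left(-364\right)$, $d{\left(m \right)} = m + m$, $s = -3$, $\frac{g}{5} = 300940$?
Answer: $-585735630894$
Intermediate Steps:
$g = 1504700$ ($g = 5 \cdot 300940 = 1504700$)
$d{\left(m \right)} = 2 m$
$l = 402220$ ($l = \left(2 \left(-3\right) - 1099\right) \left(-364\right) = \left(-6 - 1099\right) \left(-364\right) = \left(-1105\right) \left(-364\right) = 402220$)
$\left(l - 2081017\right) \left(-1155798 + g\right) = \left(402220 - 2081017\right) \left(-1155798 + 1504700\right) = \left(-1678797\right) 348902 = -585735630894$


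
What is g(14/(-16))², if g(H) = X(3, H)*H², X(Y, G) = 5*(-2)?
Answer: 60025/1024 ≈ 58.618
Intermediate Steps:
X(Y, G) = -10
g(H) = -10*H²
g(14/(-16))² = (-10*(14/(-16))²)² = (-10*(14*(-1/16))²)² = (-10*(-7/8)²)² = (-10*49/64)² = (-245/32)² = 60025/1024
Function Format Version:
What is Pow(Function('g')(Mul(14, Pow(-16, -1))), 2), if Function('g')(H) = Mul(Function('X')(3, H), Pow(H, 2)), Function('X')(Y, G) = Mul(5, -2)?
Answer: Rational(60025, 1024) ≈ 58.618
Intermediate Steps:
Function('X')(Y, G) = -10
Function('g')(H) = Mul(-10, Pow(H, 2))
Pow(Function('g')(Mul(14, Pow(-16, -1))), 2) = Pow(Mul(-10, Pow(Mul(14, Pow(-16, -1)), 2)), 2) = Pow(Mul(-10, Pow(Mul(14, Rational(-1, 16)), 2)), 2) = Pow(Mul(-10, Pow(Rational(-7, 8), 2)), 2) = Pow(Mul(-10, Rational(49, 64)), 2) = Pow(Rational(-245, 32), 2) = Rational(60025, 1024)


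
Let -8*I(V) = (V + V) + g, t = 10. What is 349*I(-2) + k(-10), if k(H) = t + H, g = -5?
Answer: 3141/8 ≈ 392.63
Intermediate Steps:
I(V) = 5/8 - V/4 (I(V) = -((V + V) - 5)/8 = -(2*V - 5)/8 = -(-5 + 2*V)/8 = 5/8 - V/4)
k(H) = 10 + H
349*I(-2) + k(-10) = 349*(5/8 - 1/4*(-2)) + (10 - 10) = 349*(5/8 + 1/2) + 0 = 349*(9/8) + 0 = 3141/8 + 0 = 3141/8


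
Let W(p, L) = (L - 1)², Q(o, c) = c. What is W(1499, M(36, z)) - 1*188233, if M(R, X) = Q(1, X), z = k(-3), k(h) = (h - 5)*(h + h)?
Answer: -186024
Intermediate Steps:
k(h) = 2*h*(-5 + h) (k(h) = (-5 + h)*(2*h) = 2*h*(-5 + h))
z = 48 (z = 2*(-3)*(-5 - 3) = 2*(-3)*(-8) = 48)
M(R, X) = X
W(p, L) = (-1 + L)²
W(1499, M(36, z)) - 1*188233 = (-1 + 48)² - 1*188233 = 47² - 188233 = 2209 - 188233 = -186024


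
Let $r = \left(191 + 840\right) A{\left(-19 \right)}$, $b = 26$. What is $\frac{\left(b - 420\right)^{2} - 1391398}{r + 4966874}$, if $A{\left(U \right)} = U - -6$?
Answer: $- \frac{412054}{1651157} \approx -0.24955$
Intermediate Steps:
$A{\left(U \right)} = 6 + U$ ($A{\left(U \right)} = U + 6 = 6 + U$)
$r = -13403$ ($r = \left(191 + 840\right) \left(6 - 19\right) = 1031 \left(-13\right) = -13403$)
$\frac{\left(b - 420\right)^{2} - 1391398}{r + 4966874} = \frac{\left(26 - 420\right)^{2} - 1391398}{-13403 + 4966874} = \frac{\left(-394\right)^{2} - 1391398}{4953471} = \left(155236 - 1391398\right) \frac{1}{4953471} = \left(-1236162\right) \frac{1}{4953471} = - \frac{412054}{1651157}$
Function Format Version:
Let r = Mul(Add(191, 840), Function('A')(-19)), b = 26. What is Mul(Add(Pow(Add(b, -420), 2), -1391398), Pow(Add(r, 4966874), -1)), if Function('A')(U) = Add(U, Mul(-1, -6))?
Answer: Rational(-412054, 1651157) ≈ -0.24955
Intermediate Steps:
Function('A')(U) = Add(6, U) (Function('A')(U) = Add(U, 6) = Add(6, U))
r = -13403 (r = Mul(Add(191, 840), Add(6, -19)) = Mul(1031, -13) = -13403)
Mul(Add(Pow(Add(b, -420), 2), -1391398), Pow(Add(r, 4966874), -1)) = Mul(Add(Pow(Add(26, -420), 2), -1391398), Pow(Add(-13403, 4966874), -1)) = Mul(Add(Pow(-394, 2), -1391398), Pow(4953471, -1)) = Mul(Add(155236, -1391398), Rational(1, 4953471)) = Mul(-1236162, Rational(1, 4953471)) = Rational(-412054, 1651157)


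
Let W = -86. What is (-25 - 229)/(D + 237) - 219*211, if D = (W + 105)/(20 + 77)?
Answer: -531600655/11504 ≈ -46210.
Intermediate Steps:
D = 19/97 (D = (-86 + 105)/(20 + 77) = 19/97 ≈ 0.19588)
(-25 - 229)/(D + 237) - 219*211 = (-25 - 229)/(19/97 + 237) - 219*211 = -254/23008/97 - 46209 = -254*97/23008 - 46209 = -12319/11504 - 46209 = -531600655/11504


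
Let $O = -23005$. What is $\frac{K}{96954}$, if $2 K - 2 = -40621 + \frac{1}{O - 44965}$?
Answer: $- \frac{2760873431}{13179926760} \approx -0.20948$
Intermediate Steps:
$K = - \frac{2760873431}{135940}$ ($K = 1 + \frac{-40621 + \frac{1}{-23005 - 44965}}{2} = 1 + \frac{-40621 + \frac{1}{-67970}}{2} = 1 + \frac{-40621 - \frac{1}{67970}}{2} = 1 + \frac{1}{2} \left(- \frac{2761009371}{67970}\right) = 1 - \frac{2761009371}{135940} = - \frac{2760873431}{135940} \approx -20310.0$)
$\frac{K}{96954} = - \frac{2760873431}{135940 \cdot 96954} = \left(- \frac{2760873431}{135940}\right) \frac{1}{96954} = - \frac{2760873431}{13179926760}$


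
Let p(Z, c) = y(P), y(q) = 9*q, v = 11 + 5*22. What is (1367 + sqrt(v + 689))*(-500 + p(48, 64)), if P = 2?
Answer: -658894 - 4338*sqrt(10) ≈ -6.7261e+5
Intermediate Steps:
v = 121 (v = 11 + 110 = 121)
p(Z, c) = 18 (p(Z, c) = 9*2 = 18)
(1367 + sqrt(v + 689))*(-500 + p(48, 64)) = (1367 + sqrt(121 + 689))*(-500 + 18) = (1367 + sqrt(810))*(-482) = (1367 + 9*sqrt(10))*(-482) = -658894 - 4338*sqrt(10)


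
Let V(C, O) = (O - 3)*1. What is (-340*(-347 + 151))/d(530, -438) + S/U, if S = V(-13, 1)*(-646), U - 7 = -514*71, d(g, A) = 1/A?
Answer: -1064994233132/36487 ≈ -2.9188e+7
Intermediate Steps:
V(C, O) = -3 + O (V(C, O) = (-3 + O)*1 = -3 + O)
U = -36487 (U = 7 - 514*71 = 7 - 36494 = -36487)
S = 1292 (S = (-3 + 1)*(-646) = -2*(-646) = 1292)
(-340*(-347 + 151))/d(530, -438) + S/U = (-340*(-347 + 151))/(1/(-438)) + 1292/(-36487) = (-340*(-196))/(-1/438) + 1292*(-1/36487) = 66640*(-438) - 1292/36487 = -29188320 - 1292/36487 = -1064994233132/36487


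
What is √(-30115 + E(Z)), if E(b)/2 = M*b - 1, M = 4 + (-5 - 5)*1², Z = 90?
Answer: I*√31197 ≈ 176.63*I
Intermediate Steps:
M = -6 (M = 4 - 10*1 = 4 - 10 = -6)
E(b) = -2 - 12*b (E(b) = 2*(-6*b - 1) = 2*(-1 - 6*b) = -2 - 12*b)
√(-30115 + E(Z)) = √(-30115 + (-2 - 12*90)) = √(-30115 + (-2 - 1080)) = √(-30115 - 1082) = √(-31197) = I*√31197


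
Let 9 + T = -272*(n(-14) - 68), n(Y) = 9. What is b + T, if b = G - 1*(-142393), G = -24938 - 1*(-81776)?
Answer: 215270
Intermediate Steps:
G = 56838 (G = -24938 + 81776 = 56838)
b = 199231 (b = 56838 - 1*(-142393) = 56838 + 142393 = 199231)
T = 16039 (T = -9 - 272*(9 - 68) = -9 - 272*(-59) = -9 + 16048 = 16039)
b + T = 199231 + 16039 = 215270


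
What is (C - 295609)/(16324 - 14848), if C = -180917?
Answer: -79421/246 ≈ -322.85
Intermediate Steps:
(C - 295609)/(16324 - 14848) = (-180917 - 295609)/(16324 - 14848) = -476526/1476 = -476526*1/1476 = -79421/246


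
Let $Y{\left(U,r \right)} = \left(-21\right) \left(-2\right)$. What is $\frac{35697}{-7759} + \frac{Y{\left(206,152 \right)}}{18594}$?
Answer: $- \frac{110570690}{24045141} \approx -4.5985$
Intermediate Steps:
$Y{\left(U,r \right)} = 42$
$\frac{35697}{-7759} + \frac{Y{\left(206,152 \right)}}{18594} = \frac{35697}{-7759} + \frac{42}{18594} = 35697 \left(- \frac{1}{7759}\right) + 42 \cdot \frac{1}{18594} = - \frac{35697}{7759} + \frac{7}{3099} = - \frac{110570690}{24045141}$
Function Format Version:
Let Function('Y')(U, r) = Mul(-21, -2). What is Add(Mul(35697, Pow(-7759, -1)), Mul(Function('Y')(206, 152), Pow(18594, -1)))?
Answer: Rational(-110570690, 24045141) ≈ -4.5985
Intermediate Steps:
Function('Y')(U, r) = 42
Add(Mul(35697, Pow(-7759, -1)), Mul(Function('Y')(206, 152), Pow(18594, -1))) = Add(Mul(35697, Pow(-7759, -1)), Mul(42, Pow(18594, -1))) = Add(Mul(35697, Rational(-1, 7759)), Mul(42, Rational(1, 18594))) = Add(Rational(-35697, 7759), Rational(7, 3099)) = Rational(-110570690, 24045141)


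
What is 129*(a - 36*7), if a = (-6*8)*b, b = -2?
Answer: -20124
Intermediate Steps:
a = 96 (a = -6*8*(-2) = -48*(-2) = 96)
129*(a - 36*7) = 129*(96 - 36*7) = 129*(96 - 252) = 129*(-156) = -20124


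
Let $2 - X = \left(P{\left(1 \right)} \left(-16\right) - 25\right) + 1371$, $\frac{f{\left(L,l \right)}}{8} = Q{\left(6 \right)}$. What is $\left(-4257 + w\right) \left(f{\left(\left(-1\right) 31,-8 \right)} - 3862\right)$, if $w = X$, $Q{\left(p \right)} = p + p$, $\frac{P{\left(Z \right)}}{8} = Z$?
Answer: $20611318$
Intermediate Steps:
$P{\left(Z \right)} = 8 Z$
$Q{\left(p \right)} = 2 p$
$f{\left(L,l \right)} = 96$ ($f{\left(L,l \right)} = 8 \cdot 2 \cdot 6 = 8 \cdot 12 = 96$)
$X = -1216$ ($X = 2 - \left(\left(8 \cdot 1 \left(-16\right) - 25\right) + 1371\right) = 2 - \left(\left(8 \left(-16\right) - 25\right) + 1371\right) = 2 - \left(\left(-128 - 25\right) + 1371\right) = 2 - \left(-153 + 1371\right) = 2 - 1218 = -1216$)
$w = -1216$
$\left(-4257 + w\right) \left(f{\left(\left(-1\right) 31,-8 \right)} - 3862\right) = \left(-4257 - 1216\right) \left(96 - 3862\right) = \left(-5473\right) \left(-3766\right) = 20611318$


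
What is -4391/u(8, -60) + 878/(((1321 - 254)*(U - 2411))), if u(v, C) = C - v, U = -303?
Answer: 6357782477/98458492 ≈ 64.573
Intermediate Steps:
-4391/u(8, -60) + 878/(((1321 - 254)*(U - 2411))) = -4391/(-60 - 1*8) + 878/(((1321 - 254)*(-303 - 2411))) = -4391/(-60 - 8) + 878/((1067*(-2714))) = -4391/(-68) + 878/(-2895838) = -4391*(-1/68) + 878*(-1/2895838) = 4391/68 - 439/1447919 = 6357782477/98458492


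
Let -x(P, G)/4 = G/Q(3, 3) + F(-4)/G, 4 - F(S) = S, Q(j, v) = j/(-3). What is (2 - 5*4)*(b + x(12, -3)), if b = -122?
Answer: 2220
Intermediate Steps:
Q(j, v) = -j/3 (Q(j, v) = j*(-⅓) = -j/3)
F(S) = 4 - S
x(P, G) = -32/G + 4*G (x(P, G) = -4*(G/((-⅓*3)) + (4 - 1*(-4))/G) = -4*(G/(-1) + (4 + 4)/G) = -4*(G*(-1) + 8/G) = -4*(-G + 8/G) = -32/G + 4*G)
(2 - 5*4)*(b + x(12, -3)) = (2 - 5*4)*(-122 + (-32/(-3) + 4*(-3))) = (2 - 20)*(-122 + (-32*(-⅓) - 12)) = -18*(-122 + (32/3 - 12)) = -18*(-122 - 4/3) = -18*(-370/3) = 2220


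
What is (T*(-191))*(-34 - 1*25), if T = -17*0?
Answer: 0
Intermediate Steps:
T = 0
(T*(-191))*(-34 - 1*25) = (0*(-191))*(-34 - 1*25) = 0*(-34 - 25) = 0*(-59) = 0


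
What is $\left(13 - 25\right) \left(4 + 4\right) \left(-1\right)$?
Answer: $96$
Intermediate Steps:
$\left(13 - 25\right) \left(4 + 4\right) \left(-1\right) = - 12 \cdot 8 \left(-1\right) = \left(-12\right) \left(-8\right) = 96$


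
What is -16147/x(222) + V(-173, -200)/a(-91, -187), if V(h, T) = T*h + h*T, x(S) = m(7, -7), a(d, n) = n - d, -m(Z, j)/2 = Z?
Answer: 9083/21 ≈ 432.52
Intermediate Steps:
m(Z, j) = -2*Z
x(S) = -14 (x(S) = -2*7 = -14)
V(h, T) = 2*T*h (V(h, T) = T*h + T*h = 2*T*h)
-16147/x(222) + V(-173, -200)/a(-91, -187) = -16147/(-14) + (2*(-200)*(-173))/(-187 - 1*(-91)) = -16147*(-1/14) + 69200/(-187 + 91) = 16147/14 + 69200/(-96) = 16147/14 + 69200*(-1/96) = 16147/14 - 4325/6 = 9083/21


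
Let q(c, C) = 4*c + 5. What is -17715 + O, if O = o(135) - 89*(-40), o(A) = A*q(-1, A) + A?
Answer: -13885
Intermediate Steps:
q(c, C) = 5 + 4*c
o(A) = 2*A (o(A) = A*(5 + 4*(-1)) + A = A*(5 - 4) + A = A*1 + A = A + A = 2*A)
O = 3830 (O = 2*135 - 89*(-40) = 270 + 3560 = 3830)
-17715 + O = -17715 + 3830 = -13885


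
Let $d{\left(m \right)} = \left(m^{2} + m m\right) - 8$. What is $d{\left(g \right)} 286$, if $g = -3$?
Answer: $2860$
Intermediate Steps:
$d{\left(m \right)} = -8 + 2 m^{2}$ ($d{\left(m \right)} = \left(m^{2} + m^{2}\right) - 8 = 2 m^{2} - 8 = -8 + 2 m^{2}$)
$d{\left(g \right)} 286 = \left(-8 + 2 \left(-3\right)^{2}\right) 286 = \left(-8 + 2 \cdot 9\right) 286 = \left(-8 + 18\right) 286 = 10 \cdot 286 = 2860$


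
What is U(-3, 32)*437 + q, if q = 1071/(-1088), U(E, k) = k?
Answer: 894913/64 ≈ 13983.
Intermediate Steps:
q = -63/64 (q = 1071*(-1/1088) = -63/64 ≈ -0.98438)
U(-3, 32)*437 + q = 32*437 - 63/64 = 13984 - 63/64 = 894913/64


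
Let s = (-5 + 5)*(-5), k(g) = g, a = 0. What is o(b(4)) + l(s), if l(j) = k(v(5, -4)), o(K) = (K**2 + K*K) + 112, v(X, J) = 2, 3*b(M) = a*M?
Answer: 114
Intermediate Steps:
b(M) = 0 (b(M) = (0*M)/3 = (1/3)*0 = 0)
s = 0 (s = 0*(-5) = 0)
o(K) = 112 + 2*K**2 (o(K) = (K**2 + K**2) + 112 = 2*K**2 + 112 = 112 + 2*K**2)
l(j) = 2
o(b(4)) + l(s) = (112 + 2*0**2) + 2 = (112 + 2*0) + 2 = (112 + 0) + 2 = 112 + 2 = 114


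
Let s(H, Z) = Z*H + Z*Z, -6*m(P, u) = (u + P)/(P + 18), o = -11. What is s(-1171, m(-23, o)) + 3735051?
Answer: 840685369/225 ≈ 3.7364e+6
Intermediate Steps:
m(P, u) = -(P + u)/(6*(18 + P)) (m(P, u) = -(u + P)/(6*(P + 18)) = -(P + u)/(6*(18 + P)))
s(H, Z) = Z² + H*Z (s(H, Z) = H*Z + Z² = Z² + H*Z)
s(-1171, m(-23, o)) + 3735051 = ((-1*(-23) - 1*(-11))/(6*(18 - 23)))*(-1171 + (-1*(-23) - 1*(-11))/(6*(18 - 23))) + 3735051 = ((⅙)*(23 + 11)/(-5))*(-1171 + (⅙)*(23 + 11)/(-5)) + 3735051 = ((⅙)*(-⅕)*34)*(-1171 + (⅙)*(-⅕)*34) + 3735051 = -17*(-1171 - 17/15)/15 + 3735051 = -17/15*(-17582/15) + 3735051 = 298894/225 + 3735051 = 840685369/225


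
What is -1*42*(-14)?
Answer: 588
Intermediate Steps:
-1*42*(-14) = -42*(-14) = 588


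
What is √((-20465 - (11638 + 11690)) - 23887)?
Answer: 12*I*√470 ≈ 260.15*I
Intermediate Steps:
√((-20465 - (11638 + 11690)) - 23887) = √((-20465 - 1*23328) - 23887) = √((-20465 - 23328) - 23887) = √(-43793 - 23887) = √(-67680) = 12*I*√470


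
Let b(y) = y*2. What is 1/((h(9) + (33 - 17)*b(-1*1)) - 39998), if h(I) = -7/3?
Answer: -3/120097 ≈ -2.4980e-5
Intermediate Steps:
b(y) = 2*y
h(I) = -7/3 (h(I) = -7*1/3 = -7/3)
1/((h(9) + (33 - 17)*b(-1*1)) - 39998) = 1/((-7/3 + (33 - 17)*(2*(-1*1))) - 39998) = 1/((-7/3 + 16*(2*(-1))) - 39998) = 1/((-7/3 + 16*(-2)) - 39998) = 1/((-7/3 - 32) - 39998) = 1/(-103/3 - 39998) = 1/(-120097/3) = -3/120097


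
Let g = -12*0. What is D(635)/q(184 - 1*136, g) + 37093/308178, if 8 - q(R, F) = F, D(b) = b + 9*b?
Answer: 489306761/616356 ≈ 793.87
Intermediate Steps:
D(b) = 10*b
g = 0
q(R, F) = 8 - F
D(635)/q(184 - 1*136, g) + 37093/308178 = (10*635)/(8 - 1*0) + 37093/308178 = 6350/(8 + 0) + 37093*(1/308178) = 6350/8 + 37093/308178 = 6350*(1/8) + 37093/308178 = 3175/4 + 37093/308178 = 489306761/616356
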